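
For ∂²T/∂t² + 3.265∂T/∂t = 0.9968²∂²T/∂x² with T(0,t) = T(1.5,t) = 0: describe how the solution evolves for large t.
T → 0. Damping (γ=3.265) dissipates energy; oscillations decay exponentially.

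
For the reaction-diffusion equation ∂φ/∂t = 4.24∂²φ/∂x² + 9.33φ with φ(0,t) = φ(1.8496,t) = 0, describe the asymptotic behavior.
φ → 0. Diffusion dominates reaction (r=9.33 < κπ²/L²≈12.23); solution decays.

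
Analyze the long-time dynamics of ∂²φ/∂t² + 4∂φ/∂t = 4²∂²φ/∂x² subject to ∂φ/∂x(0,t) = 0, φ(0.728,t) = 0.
Long-time behavior: φ → 0. Damping (γ=4) dissipates energy; oscillations decay exponentially.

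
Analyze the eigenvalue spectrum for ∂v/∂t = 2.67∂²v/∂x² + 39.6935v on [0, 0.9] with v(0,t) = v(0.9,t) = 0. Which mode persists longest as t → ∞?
Eigenvalues: λₙ = 2.67n²π²/0.9² - 39.6935.
First three modes:
  n=1: λ₁ = 2.67π²/0.9² - 39.6935 ≈ -7.16
  n=2: λ₂ = 10.68π²/0.9² - 39.6935 ≈ 90.439
  n=3: λ₃ = 24.03π²/0.9² - 39.6935 ≈ 253.105
Since 2.67π²/0.9² ≈ 32.533 < 39.6935, λ₁ < 0.
The n=1 mode grows fastest (−λₙ is largest for n=1) → dominates.
Asymptotic: v ~ c₁ sin(πx/0.9) e^{7.16t} (exponential growth at rate −λ₁ ≈ 7.16).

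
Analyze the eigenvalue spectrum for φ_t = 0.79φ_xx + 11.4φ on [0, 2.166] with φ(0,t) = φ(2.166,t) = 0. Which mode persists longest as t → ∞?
Eigenvalues: λₙ = 0.79n²π²/2.166² - 11.4.
First three modes:
  n=1: λ₁ = 0.79π²/2.166² - 11.4 ≈ -9.738
  n=2: λ₂ = 3.16π²/2.166² - 11.4 ≈ -4.752
  n=3: λ₃ = 7.11π²/2.166² - 11.4 ≈ 3.557
Since 0.79π²/2.166² ≈ 1.662 < 11.4, λ₁ < 0.
The n=1 mode grows fastest (−λₙ is largest for n=1) → dominates.
Asymptotic: φ ~ c₁ sin(πx/2.166) e^{9.738t} (exponential growth at rate −λ₁ ≈ 9.738).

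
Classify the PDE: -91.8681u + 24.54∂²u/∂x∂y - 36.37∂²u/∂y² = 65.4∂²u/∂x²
Rewriting in standard form: -65.4∂²u/∂x² + 24.54∂²u/∂x∂y - 36.37∂²u/∂y² - 91.8681u = 0. A = -65.4, B = 24.54, C = -36.37. Discriminant B² - 4AC = -8912.1804. Since -8912.1804 < 0, elliptic.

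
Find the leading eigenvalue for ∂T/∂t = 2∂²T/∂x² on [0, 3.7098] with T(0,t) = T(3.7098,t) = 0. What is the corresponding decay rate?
Eigenvalues: λₙ = 2n²π²/3.7098².
First three modes:
  n=1: λ₁ = 2π²/3.7098² ≈ 1.434
  n=2: λ₂ = 8π²/3.7098² ≈ 5.737 (4× faster decay)
  n=3: λ₃ = 18π²/3.7098² ≈ 12.908 (9× faster decay)
As t → ∞, higher modes decay exponentially faster. The n=1 mode dominates: T ~ c₁ sin(πx/3.7098) e^{-λ₁t}.
Decay rate: λ₁ = 2π²/3.7098² ≈ 1.434.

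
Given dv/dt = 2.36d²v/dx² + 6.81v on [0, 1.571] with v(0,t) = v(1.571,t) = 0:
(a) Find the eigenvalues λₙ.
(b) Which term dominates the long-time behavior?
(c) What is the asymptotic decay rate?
Eigenvalues: λₙ = 2.36n²π²/1.571² - 6.81.
First three modes:
  n=1: λ₁ = 2.36π²/1.571² - 6.81 ≈ 2.628
  n=2: λ₂ = 9.44π²/1.571² - 6.81 ≈ 30.94
  n=3: λ₃ = 21.24π²/1.571² - 6.81 ≈ 78.128
Since 2.36π²/1.571² ≈ 9.438 > 6.81, all λₙ > 0.
The n=1 mode decays slowest → dominates as t → ∞.
Asymptotic: v ~ c₁ sin(πx/1.571) e^{-λ₁t} with decay rate λ₁ ≈ 2.628.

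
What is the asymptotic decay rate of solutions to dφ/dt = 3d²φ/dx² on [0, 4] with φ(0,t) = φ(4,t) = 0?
Eigenvalues: λₙ = 3n²π²/4².
First three modes:
  n=1: λ₁ = 3π²/4² ≈ 1.851
  n=2: λ₂ = 12π²/4² ≈ 7.402 (4× faster decay)
  n=3: λ₃ = 27π²/4² ≈ 16.655 (9× faster decay)
As t → ∞, higher modes decay exponentially faster. The n=1 mode dominates: φ ~ c₁ sin(πx/4) e^{-λ₁t}.
Decay rate: λ₁ = 3π²/4² ≈ 1.851.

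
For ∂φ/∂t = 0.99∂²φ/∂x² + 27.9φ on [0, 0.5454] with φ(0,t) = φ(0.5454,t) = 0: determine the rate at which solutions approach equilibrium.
Eigenvalues: λₙ = 0.99n²π²/0.5454² - 27.9.
First three modes:
  n=1: λ₁ = 0.99π²/0.5454² - 27.9 ≈ 4.948
  n=2: λ₂ = 3.96π²/0.5454² - 27.9 ≈ 103.491
  n=3: λ₃ = 8.91π²/0.5454² - 27.9 ≈ 267.729
Since 0.99π²/0.5454² ≈ 32.848 > 27.9, all λₙ > 0.
The n=1 mode decays slowest → dominates as t → ∞.
Asymptotic: φ ~ c₁ sin(πx/0.5454) e^{-λ₁t} with decay rate λ₁ ≈ 4.948.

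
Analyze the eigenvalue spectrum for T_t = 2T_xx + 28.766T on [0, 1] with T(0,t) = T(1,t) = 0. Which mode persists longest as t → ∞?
Eigenvalues: λₙ = 2n²π²/1² - 28.766.
First three modes:
  n=1: λ₁ = 2π² - 28.766 ≈ -9.027
  n=2: λ₂ = 8π² - 28.766 ≈ 50.191
  n=3: λ₃ = 18π² - 28.766 ≈ 148.887
Since 2π² ≈ 19.739 < 28.766, λ₁ < 0.
The n=1 mode grows fastest (−λₙ is largest for n=1) → dominates.
Asymptotic: T ~ c₁ sin(πx/1) e^{9.027t} (exponential growth at rate −λ₁ ≈ 9.027).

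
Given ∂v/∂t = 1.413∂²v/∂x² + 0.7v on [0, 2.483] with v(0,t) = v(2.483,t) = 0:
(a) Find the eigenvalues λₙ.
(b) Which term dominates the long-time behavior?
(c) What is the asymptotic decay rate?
Eigenvalues: λₙ = 1.413n²π²/2.483² - 0.7.
First three modes:
  n=1: λ₁ = 1.413π²/2.483² - 0.7 ≈ 1.562
  n=2: λ₂ = 5.652π²/2.483² - 0.7 ≈ 8.348
  n=3: λ₃ = 12.717π²/2.483² - 0.7 ≈ 19.658
Since 1.413π²/2.483² ≈ 2.262 > 0.7, all λₙ > 0.
The n=1 mode decays slowest → dominates as t → ∞.
Asymptotic: v ~ c₁ sin(πx/2.483) e^{-λ₁t} with decay rate λ₁ ≈ 1.562.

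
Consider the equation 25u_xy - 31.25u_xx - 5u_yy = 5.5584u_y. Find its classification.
Rewriting in standard form: -31.25u_xx + 25u_xy - 5u_yy - 5.5584u_y = 0. Parabolic. (A = -31.25, B = 25, C = -5 gives B² - 4AC = 0.)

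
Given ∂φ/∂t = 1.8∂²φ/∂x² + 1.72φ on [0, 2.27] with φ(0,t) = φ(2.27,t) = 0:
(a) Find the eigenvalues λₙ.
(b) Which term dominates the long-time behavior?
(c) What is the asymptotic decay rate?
Eigenvalues: λₙ = 1.8n²π²/2.27² - 1.72.
First three modes:
  n=1: λ₁ = 1.8π²/2.27² - 1.72 ≈ 1.728
  n=2: λ₂ = 7.2π²/2.27² - 1.72 ≈ 12.071
  n=3: λ₃ = 16.2π²/2.27² - 1.72 ≈ 29.309
Since 1.8π²/2.27² ≈ 3.448 > 1.72, all λₙ > 0.
The n=1 mode decays slowest → dominates as t → ∞.
Asymptotic: φ ~ c₁ sin(πx/2.27) e^{-λ₁t} with decay rate λ₁ ≈ 1.728.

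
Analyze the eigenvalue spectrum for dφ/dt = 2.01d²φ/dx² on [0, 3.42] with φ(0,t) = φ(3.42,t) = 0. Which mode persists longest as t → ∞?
Eigenvalues: λₙ = 2.01n²π²/3.42².
First three modes:
  n=1: λ₁ = 2.01π²/3.42² ≈ 1.696
  n=2: λ₂ = 8.04π²/3.42² ≈ 6.784 (4× faster decay)
  n=3: λ₃ = 18.09π²/3.42² ≈ 15.265 (9× faster decay)
As t → ∞, higher modes decay exponentially faster. The n=1 mode dominates: φ ~ c₁ sin(πx/3.42) e^{-λ₁t}.
Decay rate: λ₁ = 2.01π²/3.42² ≈ 1.696.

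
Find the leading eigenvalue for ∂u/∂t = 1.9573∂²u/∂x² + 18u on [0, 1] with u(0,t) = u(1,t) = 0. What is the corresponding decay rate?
Eigenvalues: λₙ = 1.9573n²π²/1² - 18.
First three modes:
  n=1: λ₁ = 1.9573π² - 18 ≈ 1.318
  n=2: λ₂ = 7.8292π² - 18 ≈ 59.271
  n=3: λ₃ = 17.6157π² - 18 ≈ 155.86
Since 1.9573π² ≈ 19.318 > 18, all λₙ > 0.
The n=1 mode decays slowest → dominates as t → ∞.
Asymptotic: u ~ c₁ sin(πx/1) e^{-λ₁t} with decay rate λ₁ ≈ 1.318.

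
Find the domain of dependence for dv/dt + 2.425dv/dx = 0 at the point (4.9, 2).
A single point: x = 0.05. The characteristic through (4.9, 2) is x - 2.425t = const, so x = 4.9 - 2.425·2 = 0.05.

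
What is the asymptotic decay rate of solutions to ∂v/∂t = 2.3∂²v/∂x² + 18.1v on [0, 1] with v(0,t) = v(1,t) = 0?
Eigenvalues: λₙ = 2.3n²π²/1² - 18.1.
First three modes:
  n=1: λ₁ = 2.3π² - 18.1 ≈ 4.6
  n=2: λ₂ = 9.2π² - 18.1 ≈ 72.7
  n=3: λ₃ = 20.7π² - 18.1 ≈ 186.201
Since 2.3π² ≈ 22.7 > 18.1, all λₙ > 0.
The n=1 mode decays slowest → dominates as t → ∞.
Asymptotic: v ~ c₁ sin(πx/1) e^{-λ₁t} with decay rate λ₁ ≈ 4.6.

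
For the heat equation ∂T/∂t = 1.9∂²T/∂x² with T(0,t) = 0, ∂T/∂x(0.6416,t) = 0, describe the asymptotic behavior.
T → 0. Heat escapes through the Dirichlet boundary.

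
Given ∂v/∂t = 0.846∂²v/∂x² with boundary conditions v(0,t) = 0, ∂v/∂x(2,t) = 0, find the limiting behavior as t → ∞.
v → 0. Heat escapes through the Dirichlet boundary.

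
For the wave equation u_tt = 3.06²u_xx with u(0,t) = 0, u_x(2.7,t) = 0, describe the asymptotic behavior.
u oscillates (no decay). Energy is conserved; the solution oscillates indefinitely as standing waves.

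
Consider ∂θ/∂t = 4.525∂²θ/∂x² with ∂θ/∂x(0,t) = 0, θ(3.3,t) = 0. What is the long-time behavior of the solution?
As t → ∞, θ → 0. Heat escapes through the Dirichlet boundary.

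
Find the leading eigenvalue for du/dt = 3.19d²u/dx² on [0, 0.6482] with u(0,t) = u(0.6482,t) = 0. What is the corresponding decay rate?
Eigenvalues: λₙ = 3.19n²π²/0.6482².
First three modes:
  n=1: λ₁ = 3.19π²/0.6482² ≈ 74.933
  n=2: λ₂ = 12.76π²/0.6482² ≈ 299.731 (4× faster decay)
  n=3: λ₃ = 28.71π²/0.6482² ≈ 674.396 (9× faster decay)
As t → ∞, higher modes decay exponentially faster. The n=1 mode dominates: u ~ c₁ sin(πx/0.6482) e^{-λ₁t}.
Decay rate: λ₁ = 3.19π²/0.6482² ≈ 74.933.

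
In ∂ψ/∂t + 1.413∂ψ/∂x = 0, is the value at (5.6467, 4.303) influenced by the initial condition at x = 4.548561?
No. Only data at x = -0.433439 affects (5.6467, 4.303). Advection has one-way propagation along characteristics.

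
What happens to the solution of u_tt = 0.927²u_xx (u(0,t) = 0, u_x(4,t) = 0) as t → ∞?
u oscillates (no decay). Energy is conserved; the solution oscillates indefinitely as standing waves.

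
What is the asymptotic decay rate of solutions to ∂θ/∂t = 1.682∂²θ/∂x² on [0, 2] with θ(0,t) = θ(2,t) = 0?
Eigenvalues: λₙ = 1.682n²π²/2².
First three modes:
  n=1: λ₁ = 1.682π²/2² ≈ 4.15
  n=2: λ₂ = 6.728π²/2² ≈ 16.601 (4× faster decay)
  n=3: λ₃ = 15.138π²/2² ≈ 37.352 (9× faster decay)
As t → ∞, higher modes decay exponentially faster. The n=1 mode dominates: θ ~ c₁ sin(πx/2) e^{-λ₁t}.
Decay rate: λ₁ = 1.682π²/2² ≈ 4.15.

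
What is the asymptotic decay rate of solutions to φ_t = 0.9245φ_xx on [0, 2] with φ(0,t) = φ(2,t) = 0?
Eigenvalues: λₙ = 0.9245n²π²/2².
First three modes:
  n=1: λ₁ = 0.9245π²/2² ≈ 2.281
  n=2: λ₂ = 3.698π²/2² ≈ 9.124 (4× faster decay)
  n=3: λ₃ = 8.3205π²/2² ≈ 20.53 (9× faster decay)
As t → ∞, higher modes decay exponentially faster. The n=1 mode dominates: φ ~ c₁ sin(πx/2) e^{-λ₁t}.
Decay rate: λ₁ = 0.9245π²/2² ≈ 2.281.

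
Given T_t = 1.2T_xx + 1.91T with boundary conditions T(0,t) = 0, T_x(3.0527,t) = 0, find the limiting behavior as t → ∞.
T grows unboundedly. Reaction dominates diffusion (r=1.91 > κπ²/(4L²)≈0.32); solution grows exponentially.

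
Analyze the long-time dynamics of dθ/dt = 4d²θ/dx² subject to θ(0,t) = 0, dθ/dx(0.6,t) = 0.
Long-time behavior: θ → 0. Heat escapes through the Dirichlet boundary.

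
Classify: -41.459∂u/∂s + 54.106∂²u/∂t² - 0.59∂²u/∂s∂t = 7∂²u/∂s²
Rewriting in standard form: -7∂²u/∂s² - 0.59∂²u/∂s∂t + 54.106∂²u/∂t² - 41.459∂u/∂s = 0. Hyperbolic (discriminant = 1515.3161).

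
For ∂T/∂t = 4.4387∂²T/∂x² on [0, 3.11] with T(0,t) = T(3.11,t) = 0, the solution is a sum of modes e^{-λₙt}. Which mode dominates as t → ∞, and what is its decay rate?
Eigenvalues: λₙ = 4.4387n²π²/3.11².
First three modes:
  n=1: λ₁ = 4.4387π²/3.11² ≈ 4.529
  n=2: λ₂ = 17.7548π²/3.11² ≈ 18.117 (4× faster decay)
  n=3: λ₃ = 39.9483π²/3.11² ≈ 40.764 (9× faster decay)
As t → ∞, higher modes decay exponentially faster. The n=1 mode dominates: T ~ c₁ sin(πx/3.11) e^{-λ₁t}.
Decay rate: λ₁ = 4.4387π²/3.11² ≈ 4.529.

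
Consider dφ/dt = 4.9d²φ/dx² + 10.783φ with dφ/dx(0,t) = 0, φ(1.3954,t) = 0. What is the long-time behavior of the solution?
As t → ∞, φ grows unboundedly. Reaction dominates diffusion (r=10.783 > κπ²/(4L²)≈6.21); solution grows exponentially.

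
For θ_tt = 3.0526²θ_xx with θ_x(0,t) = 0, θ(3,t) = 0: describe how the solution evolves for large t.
θ oscillates (no decay). Energy is conserved; the solution oscillates indefinitely as standing waves.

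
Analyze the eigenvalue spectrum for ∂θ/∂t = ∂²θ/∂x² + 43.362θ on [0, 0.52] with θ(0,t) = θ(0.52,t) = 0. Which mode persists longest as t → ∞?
Eigenvalues: λₙ = n²π²/0.52² - 43.362.
First three modes:
  n=1: λ₁ = π²/0.52² - 43.362 ≈ -6.862
  n=2: λ₂ = 4π²/0.52² - 43.362 ≈ 102.638
  n=3: λ₃ = 9π²/0.52² - 43.362 ≈ 285.138
Since π²/0.52² ≈ 36.5 < 43.362, λ₁ < 0.
The n=1 mode grows fastest (−λₙ is largest for n=1) → dominates.
Asymptotic: θ ~ c₁ sin(πx/0.52) e^{6.862t} (exponential growth at rate −λ₁ ≈ 6.862).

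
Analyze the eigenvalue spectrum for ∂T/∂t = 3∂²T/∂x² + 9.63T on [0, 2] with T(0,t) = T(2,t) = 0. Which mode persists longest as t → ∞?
Eigenvalues: λₙ = 3n²π²/2² - 9.63.
First three modes:
  n=1: λ₁ = 3π²/2² - 9.63 ≈ -2.228
  n=2: λ₂ = 12π²/2² - 9.63 ≈ 19.979
  n=3: λ₃ = 27π²/2² - 9.63 ≈ 56.99
Since 3π²/2² ≈ 7.402 < 9.63, λ₁ < 0.
The n=1 mode grows fastest (−λₙ is largest for n=1) → dominates.
Asymptotic: T ~ c₁ sin(πx/2) e^{2.228t} (exponential growth at rate −λ₁ ≈ 2.228).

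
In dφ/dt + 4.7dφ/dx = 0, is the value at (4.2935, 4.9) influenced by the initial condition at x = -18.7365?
Yes. The characteristic through (4.2935, 4.9) passes through x = -18.7365.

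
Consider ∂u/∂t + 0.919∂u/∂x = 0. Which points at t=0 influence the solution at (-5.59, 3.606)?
A single point: x = -8.903914. The characteristic through (-5.59, 3.606) is x - 0.919t = const, so x = -5.59 - 0.919·3.606 = -8.903914.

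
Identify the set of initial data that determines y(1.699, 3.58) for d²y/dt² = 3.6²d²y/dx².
Domain of dependence: [-11.189, 14.587]. Signals travel at speed 3.6, so data within |x - 1.699| ≤ 3.6·3.58 = 12.888 can reach the point.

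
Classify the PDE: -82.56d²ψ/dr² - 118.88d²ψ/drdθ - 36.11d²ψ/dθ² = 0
A = -82.56, B = -118.88, C = -36.11. Discriminant B² - 4AC = 2207.488. Since 2207.488 > 0, hyperbolic.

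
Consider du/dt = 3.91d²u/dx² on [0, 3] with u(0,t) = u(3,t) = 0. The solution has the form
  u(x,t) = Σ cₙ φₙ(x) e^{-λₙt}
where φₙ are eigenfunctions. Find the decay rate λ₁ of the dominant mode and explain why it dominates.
Eigenvalues: λₙ = 3.91n²π²/3².
First three modes:
  n=1: λ₁ = 3.91π²/3² ≈ 4.288
  n=2: λ₂ = 15.64π²/3² ≈ 17.151 (4× faster decay)
  n=3: λ₃ = 35.19π²/3² ≈ 38.59 (9× faster decay)
As t → ∞, higher modes decay exponentially faster. The n=1 mode dominates: u ~ c₁ sin(πx/3) e^{-λ₁t}.
Decay rate: λ₁ = 3.91π²/3² ≈ 4.288.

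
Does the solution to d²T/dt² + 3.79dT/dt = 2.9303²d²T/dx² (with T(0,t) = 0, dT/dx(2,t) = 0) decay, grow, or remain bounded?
T → 0. Damping (γ=3.79) dissipates energy; oscillations decay exponentially.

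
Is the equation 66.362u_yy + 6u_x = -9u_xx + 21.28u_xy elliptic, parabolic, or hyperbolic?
Rewriting in standard form: 9u_xx - 21.28u_xy + 66.362u_yy + 6u_x = 0. Computing B² - 4AC with A = 9, B = -21.28, C = 66.362: discriminant = -1936.1936 (negative). Answer: elliptic.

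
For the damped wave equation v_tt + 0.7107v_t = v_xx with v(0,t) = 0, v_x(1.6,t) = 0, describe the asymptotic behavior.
v → 0. Damping (γ=0.7107) dissipates energy; oscillations decay exponentially.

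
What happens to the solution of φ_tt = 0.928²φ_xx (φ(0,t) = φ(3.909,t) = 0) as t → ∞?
φ oscillates (no decay). Energy is conserved; the solution oscillates indefinitely as standing waves.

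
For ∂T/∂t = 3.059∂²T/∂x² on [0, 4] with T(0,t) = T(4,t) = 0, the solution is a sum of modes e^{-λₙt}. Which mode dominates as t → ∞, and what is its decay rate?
Eigenvalues: λₙ = 3.059n²π²/4².
First three modes:
  n=1: λ₁ = 3.059π²/4² ≈ 1.887
  n=2: λ₂ = 12.236π²/4² ≈ 7.548 (4× faster decay)
  n=3: λ₃ = 27.531π²/4² ≈ 16.983 (9× faster decay)
As t → ∞, higher modes decay exponentially faster. The n=1 mode dominates: T ~ c₁ sin(πx/4) e^{-λ₁t}.
Decay rate: λ₁ = 3.059π²/4² ≈ 1.887.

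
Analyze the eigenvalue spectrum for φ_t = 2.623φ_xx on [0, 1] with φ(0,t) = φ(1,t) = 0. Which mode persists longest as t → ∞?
Eigenvalues: λₙ = 2.623n²π².
First three modes:
  n=1: λ₁ = 2.623π² ≈ 25.888
  n=2: λ₂ = 10.492π² ≈ 103.552 (4× faster decay)
  n=3: λ₃ = 23.607π² ≈ 232.992 (9× faster decay)
As t → ∞, higher modes decay exponentially faster. The n=1 mode dominates: φ ~ c₁ sin(πx) e^{-λ₁t}.
Decay rate: λ₁ = 2.623π² ≈ 25.888.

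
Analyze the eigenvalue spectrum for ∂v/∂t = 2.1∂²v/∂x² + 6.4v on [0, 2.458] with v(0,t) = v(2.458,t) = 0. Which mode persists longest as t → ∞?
Eigenvalues: λₙ = 2.1n²π²/2.458² - 6.4.
First three modes:
  n=1: λ₁ = 2.1π²/2.458² - 6.4 ≈ -2.97
  n=2: λ₂ = 8.4π²/2.458² - 6.4 ≈ 7.322
  n=3: λ₃ = 18.9π²/2.458² - 6.4 ≈ 24.474
Since 2.1π²/2.458² ≈ 3.43 < 6.4, λ₁ < 0.
The n=1 mode grows fastest (−λₙ is largest for n=1) → dominates.
Asymptotic: v ~ c₁ sin(πx/2.458) e^{2.97t} (exponential growth at rate −λ₁ ≈ 2.97).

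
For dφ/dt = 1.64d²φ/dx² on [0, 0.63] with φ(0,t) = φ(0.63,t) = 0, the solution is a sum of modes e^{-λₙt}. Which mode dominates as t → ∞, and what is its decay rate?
Eigenvalues: λₙ = 1.64n²π²/0.63².
First three modes:
  n=1: λ₁ = 1.64π²/0.63² ≈ 40.781
  n=2: λ₂ = 6.56π²/0.63² ≈ 163.126 (4× faster decay)
  n=3: λ₃ = 14.76π²/0.63² ≈ 367.033 (9× faster decay)
As t → ∞, higher modes decay exponentially faster. The n=1 mode dominates: φ ~ c₁ sin(πx/0.63) e^{-λ₁t}.
Decay rate: λ₁ = 1.64π²/0.63² ≈ 40.781.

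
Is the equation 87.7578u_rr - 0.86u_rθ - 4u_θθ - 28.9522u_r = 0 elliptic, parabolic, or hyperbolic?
Computing B² - 4AC with A = 87.7578, B = -0.86, C = -4: discriminant = 1404.8644 (positive). Answer: hyperbolic.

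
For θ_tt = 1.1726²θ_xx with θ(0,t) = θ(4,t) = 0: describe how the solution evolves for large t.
θ oscillates (no decay). Energy is conserved; the solution oscillates indefinitely as standing waves.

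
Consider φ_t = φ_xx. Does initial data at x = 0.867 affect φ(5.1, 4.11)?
Yes, for any finite x. The heat equation has infinite propagation speed, so all initial data affects all points at any t > 0.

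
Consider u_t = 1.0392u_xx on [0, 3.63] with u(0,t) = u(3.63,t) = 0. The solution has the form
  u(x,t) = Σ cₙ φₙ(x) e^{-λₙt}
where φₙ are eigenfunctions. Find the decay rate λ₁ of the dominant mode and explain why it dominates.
Eigenvalues: λₙ = 1.0392n²π²/3.63².
First three modes:
  n=1: λ₁ = 1.0392π²/3.63² ≈ 0.778
  n=2: λ₂ = 4.1568π²/3.63² ≈ 3.113 (4× faster decay)
  n=3: λ₃ = 9.3528π²/3.63² ≈ 7.005 (9× faster decay)
As t → ∞, higher modes decay exponentially faster. The n=1 mode dominates: u ~ c₁ sin(πx/3.63) e^{-λ₁t}.
Decay rate: λ₁ = 1.0392π²/3.63² ≈ 0.778.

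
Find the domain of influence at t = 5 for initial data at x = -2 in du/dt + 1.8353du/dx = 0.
At x = 7.1765. The characteristic carries data from (-2, 0) to (7.1765, 5).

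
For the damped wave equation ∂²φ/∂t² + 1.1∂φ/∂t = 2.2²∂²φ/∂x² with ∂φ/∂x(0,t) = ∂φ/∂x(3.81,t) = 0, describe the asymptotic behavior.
φ → constant (steady state). Damping (γ=1.1) dissipates the nonconstant modes; with Neumann BCs the spatial average obeys M''+γM'=0 and tends to a finite limit.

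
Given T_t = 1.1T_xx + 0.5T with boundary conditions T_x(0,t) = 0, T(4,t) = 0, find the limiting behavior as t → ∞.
T grows unboundedly. Reaction dominates diffusion (r=0.5 > κπ²/(4L²)≈0.17); solution grows exponentially.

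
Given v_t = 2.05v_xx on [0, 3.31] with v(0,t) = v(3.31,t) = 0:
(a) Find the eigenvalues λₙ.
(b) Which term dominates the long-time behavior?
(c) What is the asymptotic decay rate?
Eigenvalues: λₙ = 2.05n²π²/3.31².
First three modes:
  n=1: λ₁ = 2.05π²/3.31² ≈ 1.847
  n=2: λ₂ = 8.2π²/3.31² ≈ 7.387 (4× faster decay)
  n=3: λ₃ = 18.45π²/3.31² ≈ 16.62 (9× faster decay)
As t → ∞, higher modes decay exponentially faster. The n=1 mode dominates: v ~ c₁ sin(πx/3.31) e^{-λ₁t}.
Decay rate: λ₁ = 2.05π²/3.31² ≈ 1.847.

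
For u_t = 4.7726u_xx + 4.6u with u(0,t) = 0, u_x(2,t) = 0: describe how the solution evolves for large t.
u grows unboundedly. Reaction dominates diffusion (r=4.6 > κπ²/(4L²)≈2.94); solution grows exponentially.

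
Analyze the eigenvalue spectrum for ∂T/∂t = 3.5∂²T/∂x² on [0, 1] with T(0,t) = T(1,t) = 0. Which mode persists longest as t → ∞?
Eigenvalues: λₙ = 3.5n²π².
First three modes:
  n=1: λ₁ = 3.5π² ≈ 34.544
  n=2: λ₂ = 14π² ≈ 138.174 (4× faster decay)
  n=3: λ₃ = 31.5π² ≈ 310.893 (9× faster decay)
As t → ∞, higher modes decay exponentially faster. The n=1 mode dominates: T ~ c₁ sin(πx) e^{-λ₁t}.
Decay rate: λ₁ = 3.5π² ≈ 34.544.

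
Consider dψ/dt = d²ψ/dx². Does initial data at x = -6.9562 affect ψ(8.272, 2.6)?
Yes, for any finite x. The heat equation has infinite propagation speed, so all initial data affects all points at any t > 0.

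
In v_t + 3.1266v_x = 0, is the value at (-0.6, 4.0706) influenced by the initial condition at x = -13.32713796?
Yes. The characteristic through (-0.6, 4.0706) passes through x = -13.32713796.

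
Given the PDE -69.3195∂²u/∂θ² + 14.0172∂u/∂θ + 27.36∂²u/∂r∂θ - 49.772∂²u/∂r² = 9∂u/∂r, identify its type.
Rewriting in standard form: -49.772∂²u/∂r² + 27.36∂²u/∂r∂θ - 69.3195∂²u/∂θ² - 9∂u/∂r + 14.0172∂u/∂θ = 0. The second-order coefficients are A = -49.772, B = 27.36, C = -69.3195. Since B² - 4AC = -13052.111016 < 0, this is an elliptic PDE.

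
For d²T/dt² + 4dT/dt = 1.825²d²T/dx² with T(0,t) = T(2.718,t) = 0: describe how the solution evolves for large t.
T → 0. Damping (γ=4) dissipates energy; oscillations decay exponentially.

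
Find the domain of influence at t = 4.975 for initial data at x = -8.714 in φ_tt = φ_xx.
Domain of influence: [-13.689, -3.739]. Data at x = -8.714 spreads outward at speed 1.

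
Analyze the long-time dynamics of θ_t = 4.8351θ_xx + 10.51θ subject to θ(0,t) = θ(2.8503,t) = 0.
Long-time behavior: θ grows unboundedly. Reaction dominates diffusion (r=10.51 > κπ²/L²≈5.87); solution grows exponentially.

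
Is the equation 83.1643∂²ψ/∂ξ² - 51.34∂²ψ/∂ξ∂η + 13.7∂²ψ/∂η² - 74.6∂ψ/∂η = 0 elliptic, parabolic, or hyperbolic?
Computing B² - 4AC with A = 83.1643, B = -51.34, C = 13.7: discriminant = -1921.60804 (negative). Answer: elliptic.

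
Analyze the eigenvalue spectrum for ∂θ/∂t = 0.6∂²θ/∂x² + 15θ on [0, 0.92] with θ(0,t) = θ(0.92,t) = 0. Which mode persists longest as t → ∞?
Eigenvalues: λₙ = 0.6n²π²/0.92² - 15.
First three modes:
  n=1: λ₁ = 0.6π²/0.92² - 15 ≈ -8.004
  n=2: λ₂ = 2.4π²/0.92² - 15 ≈ 12.986
  n=3: λ₃ = 5.4π²/0.92² - 15 ≈ 47.968
Since 0.6π²/0.92² ≈ 6.996 < 15, λ₁ < 0.
The n=1 mode grows fastest (−λₙ is largest for n=1) → dominates.
Asymptotic: θ ~ c₁ sin(πx/0.92) e^{8.004t} (exponential growth at rate −λ₁ ≈ 8.004).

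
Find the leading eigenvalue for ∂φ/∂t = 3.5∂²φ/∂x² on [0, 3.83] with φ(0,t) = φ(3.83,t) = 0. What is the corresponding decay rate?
Eigenvalues: λₙ = 3.5n²π²/3.83².
First three modes:
  n=1: λ₁ = 3.5π²/3.83² ≈ 2.355
  n=2: λ₂ = 14π²/3.83² ≈ 9.42 (4× faster decay)
  n=3: λ₃ = 31.5π²/3.83² ≈ 21.194 (9× faster decay)
As t → ∞, higher modes decay exponentially faster. The n=1 mode dominates: φ ~ c₁ sin(πx/3.83) e^{-λ₁t}.
Decay rate: λ₁ = 3.5π²/3.83² ≈ 2.355.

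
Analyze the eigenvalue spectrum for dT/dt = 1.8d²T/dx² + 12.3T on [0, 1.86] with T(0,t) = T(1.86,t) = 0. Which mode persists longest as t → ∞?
Eigenvalues: λₙ = 1.8n²π²/1.86² - 12.3.
First three modes:
  n=1: λ₁ = 1.8π²/1.86² - 12.3 ≈ -7.165
  n=2: λ₂ = 7.2π²/1.86² - 12.3 ≈ 8.24
  n=3: λ₃ = 16.2π²/1.86² - 12.3 ≈ 33.916
Since 1.8π²/1.86² ≈ 5.135 < 12.3, λ₁ < 0.
The n=1 mode grows fastest (−λₙ is largest for n=1) → dominates.
Asymptotic: T ~ c₁ sin(πx/1.86) e^{7.165t} (exponential growth at rate −λ₁ ≈ 7.165).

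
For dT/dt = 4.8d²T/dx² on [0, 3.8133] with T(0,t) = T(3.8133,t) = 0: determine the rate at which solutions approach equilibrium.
Eigenvalues: λₙ = 4.8n²π²/3.8133².
First three modes:
  n=1: λ₁ = 4.8π²/3.8133² ≈ 3.258
  n=2: λ₂ = 19.2π²/3.8133² ≈ 13.032 (4× faster decay)
  n=3: λ₃ = 43.2π²/3.8133² ≈ 29.321 (9× faster decay)
As t → ∞, higher modes decay exponentially faster. The n=1 mode dominates: T ~ c₁ sin(πx/3.8133) e^{-λ₁t}.
Decay rate: λ₁ = 4.8π²/3.8133² ≈ 3.258.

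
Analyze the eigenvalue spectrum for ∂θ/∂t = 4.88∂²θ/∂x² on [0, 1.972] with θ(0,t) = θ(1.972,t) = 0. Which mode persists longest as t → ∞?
Eigenvalues: λₙ = 4.88n²π²/1.972².
First three modes:
  n=1: λ₁ = 4.88π²/1.972² ≈ 12.385
  n=2: λ₂ = 19.52π²/1.972² ≈ 49.541 (4× faster decay)
  n=3: λ₃ = 43.92π²/1.972² ≈ 111.467 (9× faster decay)
As t → ∞, higher modes decay exponentially faster. The n=1 mode dominates: θ ~ c₁ sin(πx/1.972) e^{-λ₁t}.
Decay rate: λ₁ = 4.88π²/1.972² ≈ 12.385.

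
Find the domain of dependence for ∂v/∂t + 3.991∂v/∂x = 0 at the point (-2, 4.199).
A single point: x = -18.758209. The characteristic through (-2, 4.199) is x - 3.991t = const, so x = -2 - 3.991·4.199 = -18.758209.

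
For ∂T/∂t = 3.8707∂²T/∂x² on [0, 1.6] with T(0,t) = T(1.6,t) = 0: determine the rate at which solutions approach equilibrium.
Eigenvalues: λₙ = 3.8707n²π²/1.6².
First three modes:
  n=1: λ₁ = 3.8707π²/1.6² ≈ 14.923
  n=2: λ₂ = 15.4828π²/1.6² ≈ 59.691 (4× faster decay)
  n=3: λ₃ = 34.8363π²/1.6² ≈ 134.305 (9× faster decay)
As t → ∞, higher modes decay exponentially faster. The n=1 mode dominates: T ~ c₁ sin(πx/1.6) e^{-λ₁t}.
Decay rate: λ₁ = 3.8707π²/1.6² ≈ 14.923.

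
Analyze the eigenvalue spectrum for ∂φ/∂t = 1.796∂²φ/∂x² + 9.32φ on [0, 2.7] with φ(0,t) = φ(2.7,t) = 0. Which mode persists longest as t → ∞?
Eigenvalues: λₙ = 1.796n²π²/2.7² - 9.32.
First three modes:
  n=1: λ₁ = 1.796π²/2.7² - 9.32 ≈ -6.888
  n=2: λ₂ = 7.184π²/2.7² - 9.32 ≈ 0.406
  n=3: λ₃ = 16.164π²/2.7² - 9.32 ≈ 12.564
Since 1.796π²/2.7² ≈ 2.432 < 9.32, λ₁ < 0.
The n=1 mode grows fastest (−λₙ is largest for n=1) → dominates.
Asymptotic: φ ~ c₁ sin(πx/2.7) e^{6.888t} (exponential growth at rate −λ₁ ≈ 6.888).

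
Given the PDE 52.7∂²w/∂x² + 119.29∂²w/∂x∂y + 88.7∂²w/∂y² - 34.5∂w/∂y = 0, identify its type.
The second-order coefficients are A = 52.7, B = 119.29, C = 88.7. Since B² - 4AC = -4467.8559 < 0, this is an elliptic PDE.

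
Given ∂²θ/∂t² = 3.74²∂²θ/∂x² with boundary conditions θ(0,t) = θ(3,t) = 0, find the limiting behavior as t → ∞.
θ oscillates (no decay). Energy is conserved; the solution oscillates indefinitely as standing waves.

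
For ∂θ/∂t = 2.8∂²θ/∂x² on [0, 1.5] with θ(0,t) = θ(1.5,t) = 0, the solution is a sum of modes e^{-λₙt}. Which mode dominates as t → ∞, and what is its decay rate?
Eigenvalues: λₙ = 2.8n²π²/1.5².
First three modes:
  n=1: λ₁ = 2.8π²/1.5² ≈ 12.282
  n=2: λ₂ = 11.2π²/1.5² ≈ 49.129 (4× faster decay)
  n=3: λ₃ = 25.2π²/1.5² ≈ 110.54 (9× faster decay)
As t → ∞, higher modes decay exponentially faster. The n=1 mode dominates: θ ~ c₁ sin(πx/1.5) e^{-λ₁t}.
Decay rate: λ₁ = 2.8π²/1.5² ≈ 12.282.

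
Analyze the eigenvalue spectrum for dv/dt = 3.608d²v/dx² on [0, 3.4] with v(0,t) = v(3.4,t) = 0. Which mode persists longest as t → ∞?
Eigenvalues: λₙ = 3.608n²π²/3.4².
First three modes:
  n=1: λ₁ = 3.608π²/3.4² ≈ 3.08
  n=2: λ₂ = 14.432π²/3.4² ≈ 12.322 (4× faster decay)
  n=3: λ₃ = 32.472π²/3.4² ≈ 27.724 (9× faster decay)
As t → ∞, higher modes decay exponentially faster. The n=1 mode dominates: v ~ c₁ sin(πx/3.4) e^{-λ₁t}.
Decay rate: λ₁ = 3.608π²/3.4² ≈ 3.08.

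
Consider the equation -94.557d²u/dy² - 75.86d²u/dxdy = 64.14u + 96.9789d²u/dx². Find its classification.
Rewriting in standard form: -96.9789d²u/dx² - 75.86d²u/dxdy - 94.557d²u/dy² - 64.14u = 0. Elliptic. (A = -96.9789, B = -75.86, C = -94.557 gives B² - 4AC = -30925.3957892.)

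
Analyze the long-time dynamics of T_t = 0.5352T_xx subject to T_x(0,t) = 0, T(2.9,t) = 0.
Long-time behavior: T → 0. Heat escapes through the Dirichlet boundary.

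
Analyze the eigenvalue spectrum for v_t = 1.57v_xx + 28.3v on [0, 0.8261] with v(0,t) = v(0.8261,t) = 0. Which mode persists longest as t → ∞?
Eigenvalues: λₙ = 1.57n²π²/0.8261² - 28.3.
First three modes:
  n=1: λ₁ = 1.57π²/0.8261² - 28.3 ≈ -5.594
  n=2: λ₂ = 6.28π²/0.8261² - 28.3 ≈ 62.523
  n=3: λ₃ = 14.13π²/0.8261² - 28.3 ≈ 176.051
Since 1.57π²/0.8261² ≈ 22.706 < 28.3, λ₁ < 0.
The n=1 mode grows fastest (−λₙ is largest for n=1) → dominates.
Asymptotic: v ~ c₁ sin(πx/0.8261) e^{5.594t} (exponential growth at rate −λ₁ ≈ 5.594).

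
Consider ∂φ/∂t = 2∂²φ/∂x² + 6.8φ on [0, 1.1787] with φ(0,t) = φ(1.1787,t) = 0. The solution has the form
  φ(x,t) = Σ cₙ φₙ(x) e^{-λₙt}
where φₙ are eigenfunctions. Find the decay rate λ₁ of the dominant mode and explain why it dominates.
Eigenvalues: λₙ = 2n²π²/1.1787² - 6.8.
First three modes:
  n=1: λ₁ = 2π²/1.1787² - 6.8 ≈ 7.408
  n=2: λ₂ = 8π²/1.1787² - 6.8 ≈ 50.031
  n=3: λ₃ = 18π²/1.1787² - 6.8 ≈ 121.069
Since 2π²/1.1787² ≈ 14.208 > 6.8, all λₙ > 0.
The n=1 mode decays slowest → dominates as t → ∞.
Asymptotic: φ ~ c₁ sin(πx/1.1787) e^{-λ₁t} with decay rate λ₁ ≈ 7.408.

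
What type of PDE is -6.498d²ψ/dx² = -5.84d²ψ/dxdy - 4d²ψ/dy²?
Rewriting in standard form: -6.498d²ψ/dx² + 5.84d²ψ/dxdy + 4d²ψ/dy² = 0. With A = -6.498, B = 5.84, C = 4, the discriminant is 138.0736. This is a hyperbolic PDE.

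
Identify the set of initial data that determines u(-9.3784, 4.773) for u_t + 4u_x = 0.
A single point: x = -28.4704. The characteristic through (-9.3784, 4.773) is x - 4t = const, so x = -9.3784 - 4·4.773 = -28.4704.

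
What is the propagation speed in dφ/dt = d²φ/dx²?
Infinite. The heat equation is parabolic, not hyperbolic, so disturbances propagate instantly.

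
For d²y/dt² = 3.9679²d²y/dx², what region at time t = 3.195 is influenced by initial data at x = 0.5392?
Domain of influence: [-12.1382405, 13.2166405]. Data at x = 0.5392 spreads outward at speed 3.9679.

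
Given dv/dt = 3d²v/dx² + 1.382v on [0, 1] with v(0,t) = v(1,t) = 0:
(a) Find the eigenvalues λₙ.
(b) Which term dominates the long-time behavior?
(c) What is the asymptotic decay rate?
Eigenvalues: λₙ = 3n²π²/1² - 1.382.
First three modes:
  n=1: λ₁ = 3π² - 1.382 ≈ 28.227
  n=2: λ₂ = 12π² - 1.382 ≈ 117.053
  n=3: λ₃ = 27π² - 1.382 ≈ 265.097
Since 3π² ≈ 29.609 > 1.382, all λₙ > 0.
The n=1 mode decays slowest → dominates as t → ∞.
Asymptotic: v ~ c₁ sin(πx/1) e^{-λ₁t} with decay rate λ₁ ≈ 28.227.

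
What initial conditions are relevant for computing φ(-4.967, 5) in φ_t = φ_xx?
The entire real line. The heat equation has infinite propagation speed: any initial disturbance instantly affects all points (though exponentially small far away).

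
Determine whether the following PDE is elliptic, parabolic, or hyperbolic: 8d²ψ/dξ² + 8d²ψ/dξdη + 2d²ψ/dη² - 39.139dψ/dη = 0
Coefficients: A = 8, B = 8, C = 2. B² - 4AC = 0, which is zero, so the equation is parabolic.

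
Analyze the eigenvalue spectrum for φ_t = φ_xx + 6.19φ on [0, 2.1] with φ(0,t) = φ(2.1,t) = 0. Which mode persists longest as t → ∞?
Eigenvalues: λₙ = n²π²/2.1² - 6.19.
First three modes:
  n=1: λ₁ = π²/2.1² - 6.19 ≈ -3.952
  n=2: λ₂ = 4π²/2.1² - 6.19 ≈ 2.762
  n=3: λ₃ = 9π²/2.1² - 6.19 ≈ 13.952
Since π²/2.1² ≈ 2.238 < 6.19, λ₁ < 0.
The n=1 mode grows fastest (−λₙ is largest for n=1) → dominates.
Asymptotic: φ ~ c₁ sin(πx/2.1) e^{3.952t} (exponential growth at rate −λ₁ ≈ 3.952).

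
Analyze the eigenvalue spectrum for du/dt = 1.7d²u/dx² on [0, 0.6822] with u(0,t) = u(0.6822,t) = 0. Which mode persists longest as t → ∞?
Eigenvalues: λₙ = 1.7n²π²/0.6822².
First three modes:
  n=1: λ₁ = 1.7π²/0.6822² ≈ 36.052
  n=2: λ₂ = 6.8π²/0.6822² ≈ 144.207 (4× faster decay)
  n=3: λ₃ = 15.3π²/0.6822² ≈ 324.465 (9× faster decay)
As t → ∞, higher modes decay exponentially faster. The n=1 mode dominates: u ~ c₁ sin(πx/0.6822) e^{-λ₁t}.
Decay rate: λ₁ = 1.7π²/0.6822² ≈ 36.052.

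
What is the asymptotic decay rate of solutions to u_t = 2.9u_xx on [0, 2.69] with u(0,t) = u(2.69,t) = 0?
Eigenvalues: λₙ = 2.9n²π²/2.69².
First three modes:
  n=1: λ₁ = 2.9π²/2.69² ≈ 3.955
  n=2: λ₂ = 11.6π²/2.69² ≈ 15.822 (4× faster decay)
  n=3: λ₃ = 26.1π²/2.69² ≈ 35.599 (9× faster decay)
As t → ∞, higher modes decay exponentially faster. The n=1 mode dominates: u ~ c₁ sin(πx/2.69) e^{-λ₁t}.
Decay rate: λ₁ = 2.9π²/2.69² ≈ 3.955.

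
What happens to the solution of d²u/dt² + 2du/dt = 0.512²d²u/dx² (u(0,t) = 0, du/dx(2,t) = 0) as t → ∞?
u → 0. Damping (γ=2) dissipates energy; oscillations decay exponentially.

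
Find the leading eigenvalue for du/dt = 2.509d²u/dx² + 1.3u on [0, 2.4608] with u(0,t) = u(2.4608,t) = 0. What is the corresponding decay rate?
Eigenvalues: λₙ = 2.509n²π²/2.4608² - 1.3.
First three modes:
  n=1: λ₁ = 2.509π²/2.4608² - 1.3 ≈ 2.789
  n=2: λ₂ = 10.036π²/2.4608² - 1.3 ≈ 15.057
  n=3: λ₃ = 22.581π²/2.4608² - 1.3 ≈ 35.504
Since 2.509π²/2.4608² ≈ 4.089 > 1.3, all λₙ > 0.
The n=1 mode decays slowest → dominates as t → ∞.
Asymptotic: u ~ c₁ sin(πx/2.4608) e^{-λ₁t} with decay rate λ₁ ≈ 2.789.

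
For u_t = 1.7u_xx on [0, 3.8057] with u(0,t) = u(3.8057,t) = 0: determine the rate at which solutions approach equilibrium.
Eigenvalues: λₙ = 1.7n²π²/3.8057².
First three modes:
  n=1: λ₁ = 1.7π²/3.8057² ≈ 1.158
  n=2: λ₂ = 6.8π²/3.8057² ≈ 4.634 (4× faster decay)
  n=3: λ₃ = 15.3π²/3.8057² ≈ 10.426 (9× faster decay)
As t → ∞, higher modes decay exponentially faster. The n=1 mode dominates: u ~ c₁ sin(πx/3.8057) e^{-λ₁t}.
Decay rate: λ₁ = 1.7π²/3.8057² ≈ 1.158.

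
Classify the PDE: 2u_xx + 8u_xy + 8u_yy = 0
A = 2, B = 8, C = 8. Discriminant B² - 4AC = 0. Since 0 = 0, parabolic.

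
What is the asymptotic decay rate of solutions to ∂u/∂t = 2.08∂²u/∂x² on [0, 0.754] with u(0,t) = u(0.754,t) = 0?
Eigenvalues: λₙ = 2.08n²π²/0.754².
First three modes:
  n=1: λ₁ = 2.08π²/0.754² ≈ 36.109
  n=2: λ₂ = 8.32π²/0.754² ≈ 144.438 (4× faster decay)
  n=3: λ₃ = 18.72π²/0.754² ≈ 324.985 (9× faster decay)
As t → ∞, higher modes decay exponentially faster. The n=1 mode dominates: u ~ c₁ sin(πx/0.754) e^{-λ₁t}.
Decay rate: λ₁ = 2.08π²/0.754² ≈ 36.109.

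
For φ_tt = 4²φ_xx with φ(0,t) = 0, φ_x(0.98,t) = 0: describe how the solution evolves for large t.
φ oscillates (no decay). Energy is conserved; the solution oscillates indefinitely as standing waves.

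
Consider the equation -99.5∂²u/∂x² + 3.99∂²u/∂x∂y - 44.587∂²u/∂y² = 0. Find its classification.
Elliptic. (A = -99.5, B = 3.99, C = -44.587 gives B² - 4AC = -17729.7059.)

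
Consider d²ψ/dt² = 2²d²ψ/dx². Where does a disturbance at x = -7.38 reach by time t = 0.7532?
Domain of influence: [-8.8864, -5.8736]. Data at x = -7.38 spreads outward at speed 2.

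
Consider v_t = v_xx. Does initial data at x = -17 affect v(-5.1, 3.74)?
Yes, for any finite x. The heat equation has infinite propagation speed, so all initial data affects all points at any t > 0.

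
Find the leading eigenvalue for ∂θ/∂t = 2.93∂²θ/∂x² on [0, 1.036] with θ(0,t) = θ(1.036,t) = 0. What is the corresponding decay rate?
Eigenvalues: λₙ = 2.93n²π²/1.036².
First three modes:
  n=1: λ₁ = 2.93π²/1.036² ≈ 26.943
  n=2: λ₂ = 11.72π²/1.036² ≈ 107.772 (4× faster decay)
  n=3: λ₃ = 26.37π²/1.036² ≈ 242.488 (9× faster decay)
As t → ∞, higher modes decay exponentially faster. The n=1 mode dominates: θ ~ c₁ sin(πx/1.036) e^{-λ₁t}.
Decay rate: λ₁ = 2.93π²/1.036² ≈ 26.943.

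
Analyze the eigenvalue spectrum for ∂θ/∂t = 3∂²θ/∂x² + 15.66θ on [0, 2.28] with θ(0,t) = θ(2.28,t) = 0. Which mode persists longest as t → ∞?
Eigenvalues: λₙ = 3n²π²/2.28² - 15.66.
First three modes:
  n=1: λ₁ = 3π²/2.28² - 15.66 ≈ -9.964
  n=2: λ₂ = 12π²/2.28² - 15.66 ≈ 7.123
  n=3: λ₃ = 27π²/2.28² - 15.66 ≈ 35.602
Since 3π²/2.28² ≈ 5.696 < 15.66, λ₁ < 0.
The n=1 mode grows fastest (−λₙ is largest for n=1) → dominates.
Asymptotic: θ ~ c₁ sin(πx/2.28) e^{9.964t} (exponential growth at rate −λ₁ ≈ 9.964).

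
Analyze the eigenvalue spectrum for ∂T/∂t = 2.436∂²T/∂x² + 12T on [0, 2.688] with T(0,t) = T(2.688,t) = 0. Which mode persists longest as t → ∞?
Eigenvalues: λₙ = 2.436n²π²/2.688² - 12.
First three modes:
  n=1: λ₁ = 2.436π²/2.688² - 12 ≈ -8.672
  n=2: λ₂ = 9.744π²/2.688² - 12 ≈ 1.31
  n=3: λ₃ = 21.924π²/2.688² - 12 ≈ 17.948
Since 2.436π²/2.688² ≈ 3.328 < 12, λ₁ < 0.
The n=1 mode grows fastest (−λₙ is largest for n=1) → dominates.
Asymptotic: T ~ c₁ sin(πx/2.688) e^{8.672t} (exponential growth at rate −λ₁ ≈ 8.672).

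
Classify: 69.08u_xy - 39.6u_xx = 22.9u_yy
Rewriting in standard form: -39.6u_xx + 69.08u_xy - 22.9u_yy = 0. Hyperbolic (discriminant = 1144.6864).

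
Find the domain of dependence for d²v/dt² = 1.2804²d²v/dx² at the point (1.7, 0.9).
Domain of dependence: [0.54764, 2.85236]. Signals travel at speed 1.2804, so data within |x - 1.7| ≤ 1.2804·0.9 = 1.15236 can reach the point.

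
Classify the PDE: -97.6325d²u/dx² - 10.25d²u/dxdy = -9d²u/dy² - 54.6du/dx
Rewriting in standard form: -97.6325d²u/dx² - 10.25d²u/dxdy + 9d²u/dy² + 54.6du/dx = 0. A = -97.6325, B = -10.25, C = 9. Discriminant B² - 4AC = 3619.8325. Since 3619.8325 > 0, hyperbolic.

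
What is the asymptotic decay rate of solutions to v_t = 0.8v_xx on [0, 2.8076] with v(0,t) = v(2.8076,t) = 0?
Eigenvalues: λₙ = 0.8n²π²/2.8076².
First three modes:
  n=1: λ₁ = 0.8π²/2.8076² ≈ 1.002
  n=2: λ₂ = 3.2π²/2.8076² ≈ 4.007 (4× faster decay)
  n=3: λ₃ = 7.2π²/2.8076² ≈ 9.015 (9× faster decay)
As t → ∞, higher modes decay exponentially faster. The n=1 mode dominates: v ~ c₁ sin(πx/2.8076) e^{-λ₁t}.
Decay rate: λ₁ = 0.8π²/2.8076² ≈ 1.002.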